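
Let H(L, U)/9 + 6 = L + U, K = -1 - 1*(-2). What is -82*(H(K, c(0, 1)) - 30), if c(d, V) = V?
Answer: 5412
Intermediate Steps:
K = 1 (K = -1 + 2 = 1)
H(L, U) = -54 + 9*L + 9*U (H(L, U) = -54 + 9*(L + U) = -54 + (9*L + 9*U) = -54 + 9*L + 9*U)
-82*(H(K, c(0, 1)) - 30) = -82*((-54 + 9*1 + 9*1) - 30) = -82*((-54 + 9 + 9) - 30) = -82*(-36 - 30) = -82*(-66) = 5412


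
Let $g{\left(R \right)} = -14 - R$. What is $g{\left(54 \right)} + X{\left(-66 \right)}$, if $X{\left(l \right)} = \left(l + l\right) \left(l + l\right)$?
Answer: $17356$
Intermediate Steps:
$X{\left(l \right)} = 4 l^{2}$ ($X{\left(l \right)} = 2 l 2 l = 4 l^{2}$)
$g{\left(54 \right)} + X{\left(-66 \right)} = \left(-14 - 54\right) + 4 \left(-66\right)^{2} = \left(-14 - 54\right) + 4 \cdot 4356 = -68 + 17424 = 17356$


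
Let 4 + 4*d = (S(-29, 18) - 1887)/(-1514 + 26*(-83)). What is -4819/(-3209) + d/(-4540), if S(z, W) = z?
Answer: 80347217057/53496853920 ≈ 1.5019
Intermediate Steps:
d = -3193/3672 (d = -1 + ((-29 - 1887)/(-1514 + 26*(-83)))/4 = -1 + (-1916/(-1514 - 2158))/4 = -1 + (-1916/(-3672))/4 = -1 + (-1916*(-1/3672))/4 = -1 + (¼)*(479/918) = -1 + 479/3672 = -3193/3672 ≈ -0.86955)
-4819/(-3209) + d/(-4540) = -4819/(-3209) - 3193/3672/(-4540) = -4819*(-1/3209) - 3193/3672*(-1/4540) = 4819/3209 + 3193/16670880 = 80347217057/53496853920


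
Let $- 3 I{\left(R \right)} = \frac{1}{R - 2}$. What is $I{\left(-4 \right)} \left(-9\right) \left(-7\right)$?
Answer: $\frac{7}{2} \approx 3.5$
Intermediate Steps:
$I{\left(R \right)} = - \frac{1}{3 \left(-2 + R\right)}$ ($I{\left(R \right)} = - \frac{1}{3 \left(R - 2\right)} = - \frac{1}{3 \left(-2 + R\right)}$)
$I{\left(-4 \right)} \left(-9\right) \left(-7\right) = - \frac{1}{-6 + 3 \left(-4\right)} \left(-9\right) \left(-7\right) = - \frac{1}{-6 - 12} \left(-9\right) \left(-7\right) = - \frac{1}{-18} \left(-9\right) \left(-7\right) = \left(-1\right) \left(- \frac{1}{18}\right) \left(-9\right) \left(-7\right) = \frac{1}{18} \left(-9\right) \left(-7\right) = \left(- \frac{1}{2}\right) \left(-7\right) = \frac{7}{2}$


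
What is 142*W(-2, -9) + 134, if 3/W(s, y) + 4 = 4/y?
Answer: 763/20 ≈ 38.150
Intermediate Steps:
W(s, y) = 3/(-4 + 4/y)
142*W(-2, -9) + 134 = 142*(-3*(-9)/(-4 + 4*(-9))) + 134 = 142*(-3*(-9)/(-4 - 36)) + 134 = 142*(-3*(-9)/(-40)) + 134 = 142*(-3*(-9)*(-1/40)) + 134 = 142*(-27/40) + 134 = -1917/20 + 134 = 763/20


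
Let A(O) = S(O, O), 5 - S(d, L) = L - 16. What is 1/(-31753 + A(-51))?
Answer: -1/31681 ≈ -3.1565e-5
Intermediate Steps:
S(d, L) = 21 - L (S(d, L) = 5 - (L - 16) = 5 - (-16 + L) = 5 + (16 - L) = 21 - L)
A(O) = 21 - O
1/(-31753 + A(-51)) = 1/(-31753 + (21 - 1*(-51))) = 1/(-31753 + (21 + 51)) = 1/(-31753 + 72) = 1/(-31681) = -1/31681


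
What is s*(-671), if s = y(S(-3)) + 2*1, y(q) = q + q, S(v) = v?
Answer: 2684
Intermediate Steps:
y(q) = 2*q
s = -4 (s = 2*(-3) + 2*1 = -6 + 2 = -4)
s*(-671) = -4*(-671) = 2684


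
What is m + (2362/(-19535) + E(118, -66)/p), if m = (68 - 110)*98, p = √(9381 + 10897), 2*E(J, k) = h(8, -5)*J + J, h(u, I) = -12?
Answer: -80408422/19535 - 649*√20278/20278 ≈ -4120.7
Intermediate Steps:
E(J, k) = -11*J/2 (E(J, k) = (-12*J + J)/2 = (-11*J)/2 = -11*J/2)
p = √20278 ≈ 142.40
m = -4116 (m = -42*98 = -4116)
m + (2362/(-19535) + E(118, -66)/p) = -4116 + (2362/(-19535) + (-11/2*118)/(√20278)) = -4116 + (2362*(-1/19535) - 649*√20278/20278) = -4116 + (-2362/19535 - 649*√20278/20278) = -80408422/19535 - 649*√20278/20278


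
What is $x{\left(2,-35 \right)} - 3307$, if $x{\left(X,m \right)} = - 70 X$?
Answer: $-3447$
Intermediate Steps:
$x{\left(2,-35 \right)} - 3307 = \left(-70\right) 2 - 3307 = -140 - 3307 = -3447$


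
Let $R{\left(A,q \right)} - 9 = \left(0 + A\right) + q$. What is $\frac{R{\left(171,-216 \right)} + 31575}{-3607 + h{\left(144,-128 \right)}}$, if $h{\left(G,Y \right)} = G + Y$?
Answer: $- \frac{10513}{1197} \approx -8.7828$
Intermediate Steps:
$R{\left(A,q \right)} = 9 + A + q$ ($R{\left(A,q \right)} = 9 + \left(\left(0 + A\right) + q\right) = 9 + \left(A + q\right) = 9 + A + q$)
$\frac{R{\left(171,-216 \right)} + 31575}{-3607 + h{\left(144,-128 \right)}} = \frac{\left(9 + 171 - 216\right) + 31575}{-3607 + \left(144 - 128\right)} = \frac{-36 + 31575}{-3607 + 16} = \frac{31539}{-3591} = 31539 \left(- \frac{1}{3591}\right) = - \frac{10513}{1197}$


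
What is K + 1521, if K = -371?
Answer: 1150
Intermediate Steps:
K + 1521 = -371 + 1521 = 1150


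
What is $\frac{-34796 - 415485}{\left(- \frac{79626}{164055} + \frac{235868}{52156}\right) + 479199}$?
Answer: $- \frac{321067335347915}{341689838519542} \approx -0.93965$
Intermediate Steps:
$\frac{-34796 - 415485}{\left(- \frac{79626}{164055} + \frac{235868}{52156}\right) + 479199} = - \frac{450281}{\left(\left(-79626\right) \frac{1}{164055} + 235868 \cdot \frac{1}{52156}\right) + 479199} = - \frac{450281}{\left(- \frac{26542}{54685} + \frac{58967}{13039}\right) + 479199} = - \frac{450281}{\frac{2878529257}{713037715} + 479199} = - \frac{450281}{\frac{341689838519542}{713037715}} = \left(-450281\right) \frac{713037715}{341689838519542} = - \frac{321067335347915}{341689838519542}$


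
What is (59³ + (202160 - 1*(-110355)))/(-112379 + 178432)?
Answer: 39838/5081 ≈ 7.8406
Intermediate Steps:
(59³ + (202160 - 1*(-110355)))/(-112379 + 178432) = (205379 + (202160 + 110355))/66053 = (205379 + 312515)*(1/66053) = 517894*(1/66053) = 39838/5081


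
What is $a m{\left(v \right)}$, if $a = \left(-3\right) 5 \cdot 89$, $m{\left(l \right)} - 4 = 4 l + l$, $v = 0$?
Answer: $-5340$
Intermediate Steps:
$m{\left(l \right)} = 4 + 5 l$ ($m{\left(l \right)} = 4 + \left(4 l + l\right) = 4 + 5 l$)
$a = -1335$ ($a = \left(-15\right) 89 = -1335$)
$a m{\left(v \right)} = - 1335 \left(4 + 5 \cdot 0\right) = - 1335 \left(4 + 0\right) = \left(-1335\right) 4 = -5340$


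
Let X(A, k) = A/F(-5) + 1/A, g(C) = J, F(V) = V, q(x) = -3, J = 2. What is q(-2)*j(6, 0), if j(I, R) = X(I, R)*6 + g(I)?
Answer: 63/5 ≈ 12.600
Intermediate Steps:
g(C) = 2
X(A, k) = 1/A - A/5 (X(A, k) = A/(-5) + 1/A = A*(-⅕) + 1/A = -A/5 + 1/A = 1/A - A/5)
j(I, R) = 2 + 6/I - 6*I/5 (j(I, R) = (1/I - I/5)*6 + 2 = (6/I - 6*I/5) + 2 = 2 + 6/I - 6*I/5)
q(-2)*j(6, 0) = -3*(2 + 6/6 - 6/5*6) = -3*(2 + 6*(⅙) - 36/5) = -3*(2 + 1 - 36/5) = -3*(-21/5) = 63/5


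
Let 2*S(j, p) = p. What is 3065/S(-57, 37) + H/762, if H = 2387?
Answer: 4759379/28194 ≈ 168.81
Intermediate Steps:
S(j, p) = p/2
3065/S(-57, 37) + H/762 = 3065/(((1/2)*37)) + 2387/762 = 3065/(37/2) + 2387*(1/762) = 3065*(2/37) + 2387/762 = 6130/37 + 2387/762 = 4759379/28194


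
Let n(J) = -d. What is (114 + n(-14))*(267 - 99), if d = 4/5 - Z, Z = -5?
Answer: 90888/5 ≈ 18178.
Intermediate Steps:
d = 29/5 (d = 4/5 - 1*(-5) = 4*(1/5) + 5 = 4/5 + 5 = 29/5 ≈ 5.8000)
n(J) = -29/5 (n(J) = -1*29/5 = -29/5)
(114 + n(-14))*(267 - 99) = (114 - 29/5)*(267 - 99) = (541/5)*168 = 90888/5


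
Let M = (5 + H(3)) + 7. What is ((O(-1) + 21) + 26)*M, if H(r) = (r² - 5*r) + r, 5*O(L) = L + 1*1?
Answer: 423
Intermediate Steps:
O(L) = ⅕ + L/5 (O(L) = (L + 1*1)/5 = (L + 1)/5 = (1 + L)/5 = ⅕ + L/5)
H(r) = r² - 4*r
M = 9 (M = (5 + 3*(-4 + 3)) + 7 = (5 + 3*(-1)) + 7 = (5 - 3) + 7 = 2 + 7 = 9)
((O(-1) + 21) + 26)*M = (((⅕ + (⅕)*(-1)) + 21) + 26)*9 = (((⅕ - ⅕) + 21) + 26)*9 = ((0 + 21) + 26)*9 = (21 + 26)*9 = 47*9 = 423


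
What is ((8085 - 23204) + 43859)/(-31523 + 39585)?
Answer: 14370/4031 ≈ 3.5649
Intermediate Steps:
((8085 - 23204) + 43859)/(-31523 + 39585) = (-15119 + 43859)/8062 = 28740*(1/8062) = 14370/4031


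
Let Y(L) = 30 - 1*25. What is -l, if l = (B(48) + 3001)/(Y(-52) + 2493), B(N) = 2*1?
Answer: -3003/2498 ≈ -1.2022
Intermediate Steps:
B(N) = 2
Y(L) = 5 (Y(L) = 30 - 25 = 5)
l = 3003/2498 (l = (2 + 3001)/(5 + 2493) = 3003/2498 ≈ 1.2022)
-l = -1*3003/2498 = -3003/2498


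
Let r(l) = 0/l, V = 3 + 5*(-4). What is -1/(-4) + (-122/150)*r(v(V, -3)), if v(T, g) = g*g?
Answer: 1/4 ≈ 0.25000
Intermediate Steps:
V = -17 (V = 3 - 20 = -17)
v(T, g) = g**2
r(l) = 0
-1/(-4) + (-122/150)*r(v(V, -3)) = -1/(-4) - 122/150*0 = -1*(-1/4) - 122*1/150*0 = 1/4 - 61/75*0 = 1/4 + 0 = 1/4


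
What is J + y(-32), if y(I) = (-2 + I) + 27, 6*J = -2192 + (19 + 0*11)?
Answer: -2215/6 ≈ -369.17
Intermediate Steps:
J = -2173/6 (J = (-2192 + (19 + 0*11))/6 = (-2192 + (19 + 0))/6 = (-2192 + 19)/6 = (⅙)*(-2173) = -2173/6 ≈ -362.17)
y(I) = 25 + I
J + y(-32) = -2173/6 + (25 - 32) = -2173/6 - 7 = -2215/6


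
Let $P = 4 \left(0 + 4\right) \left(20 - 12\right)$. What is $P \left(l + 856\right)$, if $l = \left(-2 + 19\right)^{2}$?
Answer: $146560$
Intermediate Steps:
$l = 289$ ($l = 17^{2} = 289$)
$P = 128$ ($P = 4 \cdot 4 \cdot 8 = 16 \cdot 8 = 128$)
$P \left(l + 856\right) = 128 \left(289 + 856\right) = 128 \cdot 1145 = 146560$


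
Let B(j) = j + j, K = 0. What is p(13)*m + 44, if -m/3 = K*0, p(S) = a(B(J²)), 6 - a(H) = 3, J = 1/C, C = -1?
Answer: 44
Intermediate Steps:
J = -1 (J = 1/(-1) = -1)
B(j) = 2*j
a(H) = 3 (a(H) = 6 - 1*3 = 6 - 3 = 3)
p(S) = 3
m = 0 (m = -0*0 = -3*0 = 0)
p(13)*m + 44 = 3*0 + 44 = 0 + 44 = 44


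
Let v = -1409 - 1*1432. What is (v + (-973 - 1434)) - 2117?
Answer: -7365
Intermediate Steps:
v = -2841 (v = -1409 - 1432 = -2841)
(v + (-973 - 1434)) - 2117 = (-2841 + (-973 - 1434)) - 2117 = (-2841 - 2407) - 2117 = -5248 - 2117 = -7365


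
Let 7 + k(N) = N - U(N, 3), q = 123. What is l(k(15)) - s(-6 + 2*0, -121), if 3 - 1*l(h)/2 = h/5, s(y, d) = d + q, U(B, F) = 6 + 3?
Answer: 22/5 ≈ 4.4000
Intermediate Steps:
U(B, F) = 9
k(N) = -16 + N (k(N) = -7 + (N - 1*9) = -7 + (N - 9) = -7 + (-9 + N) = -16 + N)
s(y, d) = 123 + d (s(y, d) = d + 123 = 123 + d)
l(h) = 6 - 2*h/5
l(k(15)) - s(-6 + 2*0, -121) = (6 - 2*(-16 + 15)/5) - (123 - 121) = (6 - ⅖*(-1)) - 1*2 = (6 + ⅖) - 2 = 32/5 - 2 = 22/5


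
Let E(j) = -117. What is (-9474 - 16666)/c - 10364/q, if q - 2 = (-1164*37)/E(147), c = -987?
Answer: -1545478/1017597 ≈ -1.5188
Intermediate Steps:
q = 14434/39 (q = 2 - 1164*37/(-117) = 2 - 43068*(-1/117) = 2 + 14356/39 = 14434/39 ≈ 370.10)
(-9474 - 16666)/c - 10364/q = (-9474 - 16666)/(-987) - 10364/14434/39 = -26140*(-1/987) - 10364*39/14434 = 26140/987 - 202098/7217 = -1545478/1017597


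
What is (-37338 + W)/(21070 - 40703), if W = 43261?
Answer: -5923/19633 ≈ -0.30169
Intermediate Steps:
(-37338 + W)/(21070 - 40703) = (-37338 + 43261)/(21070 - 40703) = 5923/(-19633) = 5923*(-1/19633) = -5923/19633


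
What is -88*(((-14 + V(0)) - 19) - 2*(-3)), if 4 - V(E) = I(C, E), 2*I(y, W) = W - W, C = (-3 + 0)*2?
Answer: 2024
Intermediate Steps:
C = -6 (C = -3*2 = -6)
I(y, W) = 0 (I(y, W) = (W - W)/2 = (½)*0 = 0)
V(E) = 4 (V(E) = 4 - 1*0 = 4 + 0 = 4)
-88*(((-14 + V(0)) - 19) - 2*(-3)) = -88*(((-14 + 4) - 19) - 2*(-3)) = -88*((-10 - 19) + 6) = -88*(-29 + 6) = -88*(-23) = 2024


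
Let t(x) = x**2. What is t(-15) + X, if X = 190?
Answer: 415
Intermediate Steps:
t(-15) + X = (-15)**2 + 190 = 225 + 190 = 415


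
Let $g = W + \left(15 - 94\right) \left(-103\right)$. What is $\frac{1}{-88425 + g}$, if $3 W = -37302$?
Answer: $- \frac{1}{92722} \approx -1.0785 \cdot 10^{-5}$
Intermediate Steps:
$W = -12434$ ($W = \frac{1}{3} \left(-37302\right) = -12434$)
$g = -4297$ ($g = -12434 + \left(15 - 94\right) \left(-103\right) = -12434 - -8137 = -12434 + 8137 = -4297$)
$\frac{1}{-88425 + g} = \frac{1}{-88425 - 4297} = \frac{1}{-92722} = - \frac{1}{92722}$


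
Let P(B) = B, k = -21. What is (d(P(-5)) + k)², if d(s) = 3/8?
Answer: 27225/64 ≈ 425.39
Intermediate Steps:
d(s) = 3/8 (d(s) = 3*(⅛) = 3/8)
(d(P(-5)) + k)² = (3/8 - 21)² = (-165/8)² = 27225/64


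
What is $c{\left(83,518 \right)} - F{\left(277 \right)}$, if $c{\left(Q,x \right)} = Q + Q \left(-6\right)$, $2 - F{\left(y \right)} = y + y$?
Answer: $137$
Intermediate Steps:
$F{\left(y \right)} = 2 - 2 y$ ($F{\left(y \right)} = 2 - \left(y + y\right) = 2 - 2 y$)
$c{\left(Q,x \right)} = - 5 Q$ ($c{\left(Q,x \right)} = Q - 6 Q = - 5 Q$)
$c{\left(83,518 \right)} - F{\left(277 \right)} = \left(-5\right) 83 - \left(2 - 554\right) = -415 - \left(2 - 554\right) = -415 - -552 = -415 + 552 = 137$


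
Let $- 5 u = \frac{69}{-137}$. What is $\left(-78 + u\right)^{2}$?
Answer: $\frac{2847396321}{469225} \approx 6068.3$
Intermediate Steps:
$u = \frac{69}{685}$ ($u = - \frac{69 \frac{1}{-137}}{5} = - \frac{69 \left(- \frac{1}{137}\right)}{5} = \left(- \frac{1}{5}\right) \left(- \frac{69}{137}\right) = \frac{69}{685} \approx 0.10073$)
$\left(-78 + u\right)^{2} = \left(-78 + \frac{69}{685}\right)^{2} = \left(- \frac{53361}{685}\right)^{2} = \frac{2847396321}{469225}$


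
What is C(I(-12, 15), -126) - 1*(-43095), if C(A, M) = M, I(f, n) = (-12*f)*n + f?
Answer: 42969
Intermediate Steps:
I(f, n) = f - 12*f*n (I(f, n) = -12*f*n + f = f - 12*f*n)
C(I(-12, 15), -126) - 1*(-43095) = -126 - 1*(-43095) = -126 + 43095 = 42969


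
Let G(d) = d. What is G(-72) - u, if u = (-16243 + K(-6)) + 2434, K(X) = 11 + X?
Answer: 13732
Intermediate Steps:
u = -13804 (u = (-16243 + (11 - 6)) + 2434 = (-16243 + 5) + 2434 = -16238 + 2434 = -13804)
G(-72) - u = -72 - 1*(-13804) = -72 + 13804 = 13732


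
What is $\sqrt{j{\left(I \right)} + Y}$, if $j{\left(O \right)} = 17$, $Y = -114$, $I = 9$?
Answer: $i \sqrt{97} \approx 9.8489 i$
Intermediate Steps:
$\sqrt{j{\left(I \right)} + Y} = \sqrt{17 - 114} = \sqrt{-97} = i \sqrt{97}$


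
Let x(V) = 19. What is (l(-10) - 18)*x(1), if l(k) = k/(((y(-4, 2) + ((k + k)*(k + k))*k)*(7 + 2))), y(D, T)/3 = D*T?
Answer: -6192841/18108 ≈ -341.99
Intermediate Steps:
y(D, T) = 3*D*T (y(D, T) = 3*(D*T) = 3*D*T)
l(k) = k/(-216 + 36*k³) (l(k) = k/(((3*(-4)*2 + ((k + k)*(k + k))*k)*(7 + 2))) = k/(((-24 + ((2*k)*(2*k))*k)*9)) = k/(((-24 + (4*k²)*k)*9)) = k/(((-24 + 4*k³)*9)) = k/(-216 + 36*k³))
(l(-10) - 18)*x(1) = ((1/36)*(-10)/(-6 + (-10)³) - 18)*19 = ((1/36)*(-10)/(-6 - 1000) - 18)*19 = ((1/36)*(-10)/(-1006) - 18)*19 = ((1/36)*(-10)*(-1/1006) - 18)*19 = (5/18108 - 18)*19 = -325939/18108*19 = -6192841/18108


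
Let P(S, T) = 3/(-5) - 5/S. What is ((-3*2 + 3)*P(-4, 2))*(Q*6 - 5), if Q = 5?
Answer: -195/4 ≈ -48.750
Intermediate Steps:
P(S, T) = -⅗ - 5/S (P(S, T) = 3*(-⅕) - 5/S = -⅗ - 5/S)
((-3*2 + 3)*P(-4, 2))*(Q*6 - 5) = ((-3*2 + 3)*(-⅗ - 5/(-4)))*(5*6 - 5) = ((-6 + 3)*(-⅗ - 5*(-¼)))*(30 - 5) = -3*(-⅗ + 5/4)*25 = -3*13/20*25 = -39/20*25 = -195/4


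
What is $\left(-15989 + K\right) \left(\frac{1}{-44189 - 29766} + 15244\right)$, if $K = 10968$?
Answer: $- \frac{5660524865399}{73955} \approx -7.654 \cdot 10^{7}$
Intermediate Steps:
$\left(-15989 + K\right) \left(\frac{1}{-44189 - 29766} + 15244\right) = \left(-15989 + 10968\right) \left(\frac{1}{-44189 - 29766} + 15244\right) = - 5021 \left(\frac{1}{-73955} + 15244\right) = - 5021 \left(- \frac{1}{73955} + 15244\right) = \left(-5021\right) \frac{1127370019}{73955} = - \frac{5660524865399}{73955}$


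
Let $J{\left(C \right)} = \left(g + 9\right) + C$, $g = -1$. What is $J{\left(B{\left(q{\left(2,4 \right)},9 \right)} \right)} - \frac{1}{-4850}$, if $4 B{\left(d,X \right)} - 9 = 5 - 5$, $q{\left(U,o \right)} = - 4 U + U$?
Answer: $\frac{99427}{9700} \approx 10.25$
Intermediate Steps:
$q{\left(U,o \right)} = - 3 U$
$B{\left(d,X \right)} = \frac{9}{4}$ ($B{\left(d,X \right)} = \frac{9}{4} + \frac{5 - 5}{4} = \frac{9}{4} + \frac{1}{4} \cdot 0 = \frac{9}{4} + 0 = \frac{9}{4}$)
$J{\left(C \right)} = 8 + C$ ($J{\left(C \right)} = \left(-1 + 9\right) + C = 8 + C$)
$J{\left(B{\left(q{\left(2,4 \right)},9 \right)} \right)} - \frac{1}{-4850} = \left(8 + \frac{9}{4}\right) - \frac{1}{-4850} = \frac{41}{4} - - \frac{1}{4850} = \frac{41}{4} + \frac{1}{4850} = \frac{99427}{9700}$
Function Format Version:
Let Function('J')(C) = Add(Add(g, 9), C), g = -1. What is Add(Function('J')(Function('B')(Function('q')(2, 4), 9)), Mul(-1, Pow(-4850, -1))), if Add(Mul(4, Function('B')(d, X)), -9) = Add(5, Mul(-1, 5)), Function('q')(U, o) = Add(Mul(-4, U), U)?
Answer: Rational(99427, 9700) ≈ 10.250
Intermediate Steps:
Function('q')(U, o) = Mul(-3, U)
Function('B')(d, X) = Rational(9, 4) (Function('B')(d, X) = Add(Rational(9, 4), Mul(Rational(1, 4), Add(5, Mul(-1, 5)))) = Add(Rational(9, 4), Mul(Rational(1, 4), Add(5, -5))) = Add(Rational(9, 4), Mul(Rational(1, 4), 0)) = Add(Rational(9, 4), 0) = Rational(9, 4))
Function('J')(C) = Add(8, C) (Function('J')(C) = Add(Add(-1, 9), C) = Add(8, C))
Add(Function('J')(Function('B')(Function('q')(2, 4), 9)), Mul(-1, Pow(-4850, -1))) = Add(Add(8, Rational(9, 4)), Mul(-1, Pow(-4850, -1))) = Add(Rational(41, 4), Mul(-1, Rational(-1, 4850))) = Add(Rational(41, 4), Rational(1, 4850)) = Rational(99427, 9700)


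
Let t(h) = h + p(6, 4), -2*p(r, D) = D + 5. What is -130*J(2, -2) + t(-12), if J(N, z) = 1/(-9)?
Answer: -37/18 ≈ -2.0556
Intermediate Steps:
p(r, D) = -5/2 - D/2 (p(r, D) = -(D + 5)/2 = -(5 + D)/2 = -5/2 - D/2)
t(h) = -9/2 + h (t(h) = h + (-5/2 - 1/2*4) = h + (-5/2 - 2) = h - 9/2 = -9/2 + h)
J(N, z) = -1/9
-130*J(2, -2) + t(-12) = -130*(-1/9) + (-9/2 - 12) = 130/9 - 33/2 = -37/18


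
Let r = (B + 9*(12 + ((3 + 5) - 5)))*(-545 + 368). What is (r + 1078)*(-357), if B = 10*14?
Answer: 16992129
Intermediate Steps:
B = 140
r = -48675 (r = (140 + 9*(12 + ((3 + 5) - 5)))*(-545 + 368) = (140 + 9*(12 + (8 - 5)))*(-177) = (140 + 9*(12 + 3))*(-177) = (140 + 9*15)*(-177) = (140 + 135)*(-177) = 275*(-177) = -48675)
(r + 1078)*(-357) = (-48675 + 1078)*(-357) = -47597*(-357) = 16992129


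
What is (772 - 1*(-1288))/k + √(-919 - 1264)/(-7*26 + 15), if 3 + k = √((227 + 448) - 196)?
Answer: 618/47 + 206*√479/47 - I*√2183/167 ≈ 109.08 - 0.27978*I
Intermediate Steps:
k = -3 + √479 (k = -3 + √((227 + 448) - 196) = -3 + √(675 - 196) = -3 + √479 ≈ 18.886)
(772 - 1*(-1288))/k + √(-919 - 1264)/(-7*26 + 15) = (772 - 1*(-1288))/(-3 + √479) + √(-919 - 1264)/(-7*26 + 15) = (772 + 1288)/(-3 + √479) + √(-2183)/(-182 + 15) = 2060/(-3 + √479) + (I*√2183)/(-167) = 2060/(-3 + √479) + (I*√2183)*(-1/167) = 2060/(-3 + √479) - I*√2183/167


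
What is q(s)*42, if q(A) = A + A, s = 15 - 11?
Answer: 336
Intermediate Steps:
s = 4
q(A) = 2*A
q(s)*42 = (2*4)*42 = 8*42 = 336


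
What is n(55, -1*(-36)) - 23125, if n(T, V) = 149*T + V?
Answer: -14894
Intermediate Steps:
n(T, V) = V + 149*T
n(55, -1*(-36)) - 23125 = (-1*(-36) + 149*55) - 23125 = (36 + 8195) - 23125 = 8231 - 23125 = -14894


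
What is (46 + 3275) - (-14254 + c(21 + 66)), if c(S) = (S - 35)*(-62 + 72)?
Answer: 17055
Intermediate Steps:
c(S) = -350 + 10*S (c(S) = (-35 + S)*10 = -350 + 10*S)
(46 + 3275) - (-14254 + c(21 + 66)) = (46 + 3275) - (-14254 + (-350 + 10*(21 + 66))) = 3321 - (-14254 + (-350 + 10*87)) = 3321 - (-14254 + (-350 + 870)) = 3321 - (-14254 + 520) = 3321 - 1*(-13734) = 3321 + 13734 = 17055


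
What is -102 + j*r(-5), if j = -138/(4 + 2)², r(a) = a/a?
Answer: -635/6 ≈ -105.83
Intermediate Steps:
r(a) = 1
j = -23/6 (j = -138/(6²) = -138/36 = -138*1/36 = -23/6 ≈ -3.8333)
-102 + j*r(-5) = -102 - 23/6*1 = -102 - 23/6 = -635/6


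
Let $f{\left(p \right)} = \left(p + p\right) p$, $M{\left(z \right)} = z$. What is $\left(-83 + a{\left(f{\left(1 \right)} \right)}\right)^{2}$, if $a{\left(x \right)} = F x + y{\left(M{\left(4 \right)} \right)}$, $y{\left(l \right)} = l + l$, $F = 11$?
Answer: $2809$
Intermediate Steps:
$f{\left(p \right)} = 2 p^{2}$ ($f{\left(p \right)} = 2 p p = 2 p^{2}$)
$y{\left(l \right)} = 2 l$
$a{\left(x \right)} = 8 + 11 x$ ($a{\left(x \right)} = 11 x + 2 \cdot 4 = 11 x + 8 = 8 + 11 x$)
$\left(-83 + a{\left(f{\left(1 \right)} \right)}\right)^{2} = \left(-83 + \left(8 + 11 \cdot 2 \cdot 1^{2}\right)\right)^{2} = \left(-83 + \left(8 + 11 \cdot 2 \cdot 1\right)\right)^{2} = \left(-83 + \left(8 + 11 \cdot 2\right)\right)^{2} = \left(-83 + \left(8 + 22\right)\right)^{2} = \left(-83 + 30\right)^{2} = \left(-53\right)^{2} = 2809$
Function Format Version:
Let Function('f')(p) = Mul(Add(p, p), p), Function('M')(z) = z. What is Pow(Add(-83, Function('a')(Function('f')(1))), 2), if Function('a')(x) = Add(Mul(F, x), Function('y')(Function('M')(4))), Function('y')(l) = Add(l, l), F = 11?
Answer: 2809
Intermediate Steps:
Function('f')(p) = Mul(2, Pow(p, 2)) (Function('f')(p) = Mul(Mul(2, p), p) = Mul(2, Pow(p, 2)))
Function('y')(l) = Mul(2, l)
Function('a')(x) = Add(8, Mul(11, x)) (Function('a')(x) = Add(Mul(11, x), Mul(2, 4)) = Add(Mul(11, x), 8) = Add(8, Mul(11, x)))
Pow(Add(-83, Function('a')(Function('f')(1))), 2) = Pow(Add(-83, Add(8, Mul(11, Mul(2, Pow(1, 2))))), 2) = Pow(Add(-83, Add(8, Mul(11, Mul(2, 1)))), 2) = Pow(Add(-83, Add(8, Mul(11, 2))), 2) = Pow(Add(-83, Add(8, 22)), 2) = Pow(Add(-83, 30), 2) = Pow(-53, 2) = 2809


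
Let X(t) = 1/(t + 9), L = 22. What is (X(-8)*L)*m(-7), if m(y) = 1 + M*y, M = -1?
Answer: 176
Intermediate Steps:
X(t) = 1/(9 + t)
m(y) = 1 - y
(X(-8)*L)*m(-7) = (22/(9 - 8))*(1 - 1*(-7)) = (22/1)*(1 + 7) = (1*22)*8 = 22*8 = 176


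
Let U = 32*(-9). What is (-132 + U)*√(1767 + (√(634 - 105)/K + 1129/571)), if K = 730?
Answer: -126*√34151155757310/41683 ≈ -17665.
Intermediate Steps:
U = -288
(-132 + U)*√(1767 + (√(634 - 105)/K + 1129/571)) = (-132 - 288)*√(1767 + (√(634 - 105)/730 + 1129/571)) = -420*√(1767 + (√529*(1/730) + 1129*(1/571))) = -420*√(1767 + (23*(1/730) + 1129/571)) = -420*√(1767 + (23/730 + 1129/571)) = -420*√(1767 + 837303/416830) = -126*√34151155757310/41683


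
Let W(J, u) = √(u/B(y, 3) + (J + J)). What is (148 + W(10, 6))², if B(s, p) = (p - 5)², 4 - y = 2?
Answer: (296 + √86)²/4 ≈ 23298.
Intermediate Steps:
y = 2 (y = 4 - 1*2 = 4 - 2 = 2)
B(s, p) = (-5 + p)²
W(J, u) = √(2*J + u/4) (W(J, u) = √(u/((-5 + 3)²) + (J + J)) = √(u/((-2)²) + 2*J) = √(u/4 + 2*J) = √(2*J + u/4))
(148 + W(10, 6))² = (148 + √(6 + 8*10)/2)² = (148 + √(6 + 80)/2)² = (148 + √86/2)²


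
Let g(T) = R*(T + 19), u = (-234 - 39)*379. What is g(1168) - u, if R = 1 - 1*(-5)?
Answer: 110589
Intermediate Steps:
R = 6 (R = 1 + 5 = 6)
u = -103467 (u = -273*379 = -103467)
g(T) = 114 + 6*T (g(T) = 6*(T + 19) = 6*(19 + T) = 114 + 6*T)
g(1168) - u = (114 + 6*1168) - 1*(-103467) = (114 + 7008) + 103467 = 7122 + 103467 = 110589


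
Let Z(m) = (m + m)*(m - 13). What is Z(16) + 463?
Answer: 559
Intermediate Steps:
Z(m) = 2*m*(-13 + m) (Z(m) = (2*m)*(-13 + m) = 2*m*(-13 + m))
Z(16) + 463 = 2*16*(-13 + 16) + 463 = 2*16*3 + 463 = 96 + 463 = 559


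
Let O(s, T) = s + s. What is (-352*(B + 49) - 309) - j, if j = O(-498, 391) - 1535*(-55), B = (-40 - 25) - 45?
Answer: -62266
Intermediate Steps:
O(s, T) = 2*s
B = -110 (B = -65 - 45 = -110)
j = 83429 (j = 2*(-498) - 1535*(-55) = -996 + 84425 = 83429)
(-352*(B + 49) - 309) - j = (-352*(-110 + 49) - 309) - 1*83429 = (-352*(-61) - 309) - 83429 = (21472 - 309) - 83429 = 21163 - 83429 = -62266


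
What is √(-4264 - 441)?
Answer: I*√4705 ≈ 68.593*I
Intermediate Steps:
√(-4264 - 441) = √(-4705) = I*√4705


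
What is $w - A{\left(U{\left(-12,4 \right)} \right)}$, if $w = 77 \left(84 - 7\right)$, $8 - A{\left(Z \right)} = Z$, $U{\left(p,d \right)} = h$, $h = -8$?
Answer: $5913$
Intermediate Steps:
$U{\left(p,d \right)} = -8$
$A{\left(Z \right)} = 8 - Z$
$w = 5929$ ($w = 77 \cdot 77 = 5929$)
$w - A{\left(U{\left(-12,4 \right)} \right)} = 5929 - \left(8 - -8\right) = 5929 - \left(8 + 8\right) = 5929 - 16 = 5913$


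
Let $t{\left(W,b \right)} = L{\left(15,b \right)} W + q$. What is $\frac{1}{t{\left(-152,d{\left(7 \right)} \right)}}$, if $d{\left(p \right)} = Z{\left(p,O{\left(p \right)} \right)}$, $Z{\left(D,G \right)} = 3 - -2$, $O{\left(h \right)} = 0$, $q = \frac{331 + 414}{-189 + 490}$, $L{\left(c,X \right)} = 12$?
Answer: $- \frac{301}{548279} \approx -0.00054899$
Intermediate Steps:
$q = \frac{745}{301} \approx 2.4751$
$Z{\left(D,G \right)} = 5$ ($Z{\left(D,G \right)} = 3 + 2 = 5$)
$d{\left(p \right)} = 5$
$t{\left(W,b \right)} = \frac{745}{301} + 12 W$ ($t{\left(W,b \right)} = 12 W + \frac{745}{301} = \frac{745}{301} + 12 W$)
$\frac{1}{t{\left(-152,d{\left(7 \right)} \right)}} = \frac{1}{\frac{745}{301} + 12 \left(-152\right)} = \frac{1}{\frac{745}{301} - 1824} = \frac{1}{- \frac{548279}{301}} = - \frac{301}{548279}$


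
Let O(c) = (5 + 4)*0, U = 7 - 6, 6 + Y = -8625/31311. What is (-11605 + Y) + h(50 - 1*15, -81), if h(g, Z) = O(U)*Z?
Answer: -121186882/10437 ≈ -11611.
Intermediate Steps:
Y = -65497/10437 (Y = -6 - 8625/31311 = -6 - 8625*1/31311 = -6 - 2875/10437 = -65497/10437 ≈ -6.2755)
U = 1
O(c) = 0 (O(c) = 9*0 = 0)
h(g, Z) = 0 (h(g, Z) = 0*Z = 0)
(-11605 + Y) + h(50 - 1*15, -81) = (-11605 - 65497/10437) + 0 = -121186882/10437 + 0 = -121186882/10437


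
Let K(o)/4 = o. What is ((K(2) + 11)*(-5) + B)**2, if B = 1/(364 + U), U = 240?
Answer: 3292349641/364816 ≈ 9024.7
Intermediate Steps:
K(o) = 4*o
B = 1/604 (B = 1/(364 + 240) = 1/604 ≈ 0.0016556)
((K(2) + 11)*(-5) + B)**2 = ((4*2 + 11)*(-5) + 1/604)**2 = ((8 + 11)*(-5) + 1/604)**2 = (19*(-5) + 1/604)**2 = (-95 + 1/604)**2 = (-57379/604)**2 = 3292349641/364816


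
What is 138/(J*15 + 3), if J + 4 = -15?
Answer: -23/47 ≈ -0.48936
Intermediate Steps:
J = -19 (J = -4 - 15 = -19)
138/(J*15 + 3) = 138/(-19*15 + 3) = 138/(-285 + 3) = 138/(-282) = 138*(-1/282) = -23/47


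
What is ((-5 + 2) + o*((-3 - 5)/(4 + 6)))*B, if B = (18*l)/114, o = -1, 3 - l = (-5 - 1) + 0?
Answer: -297/95 ≈ -3.1263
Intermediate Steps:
l = 9 (l = 3 - ((-5 - 1) + 0) = 3 - (-6 + 0) = 3 - 1*(-6) = 3 + 6 = 9)
B = 27/19 (B = (18*9)/114 = 162*(1/114) = 27/19 ≈ 1.4211)
((-5 + 2) + o*((-3 - 5)/(4 + 6)))*B = ((-5 + 2) - (-3 - 5)/(4 + 6))*(27/19) = (-3 - (-8)/10)*(27/19) = (-3 - 1*(-⅘))*(27/19) = (-3 + ⅘)*(27/19) = -11/5*27/19 = -297/95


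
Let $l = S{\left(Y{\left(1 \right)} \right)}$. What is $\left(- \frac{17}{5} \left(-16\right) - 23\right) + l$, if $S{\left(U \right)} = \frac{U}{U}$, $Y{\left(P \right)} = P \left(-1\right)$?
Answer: $\frac{162}{5} \approx 32.4$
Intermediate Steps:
$Y{\left(P \right)} = - P$
$S{\left(U \right)} = 1$
$l = 1$
$\left(- \frac{17}{5} \left(-16\right) - 23\right) + l = \left(- \frac{17}{5} \left(-16\right) - 23\right) + 1 = \left(\left(-17\right) \frac{1}{5} \left(-16\right) - 23\right) + 1 = \left(\left(- \frac{17}{5}\right) \left(-16\right) - 23\right) + 1 = \left(\frac{272}{5} - 23\right) + 1 = \frac{157}{5} + 1 = \frac{162}{5}$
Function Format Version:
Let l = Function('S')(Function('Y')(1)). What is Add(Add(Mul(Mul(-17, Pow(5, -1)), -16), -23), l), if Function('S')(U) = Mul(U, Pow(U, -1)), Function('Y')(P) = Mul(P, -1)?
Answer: Rational(162, 5) ≈ 32.400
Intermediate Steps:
Function('Y')(P) = Mul(-1, P)
Function('S')(U) = 1
l = 1
Add(Add(Mul(Mul(-17, Pow(5, -1)), -16), -23), l) = Add(Add(Mul(Mul(-17, Pow(5, -1)), -16), -23), 1) = Add(Add(Mul(Mul(-17, Rational(1, 5)), -16), -23), 1) = Add(Add(Mul(Rational(-17, 5), -16), -23), 1) = Add(Add(Rational(272, 5), -23), 1) = Add(Rational(157, 5), 1) = Rational(162, 5)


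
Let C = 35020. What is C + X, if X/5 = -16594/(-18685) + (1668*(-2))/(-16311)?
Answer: 711649775678/20318069 ≈ 35025.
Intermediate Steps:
X = 110999298/20318069 (X = 5*(-16594/(-18685) + (1668*(-2))/(-16311)) = 5*(-16594*(-1/18685) - 3336*(-1/16311)) = 5*(16594/18685 + 1112/5437) = 5*(110999298/101590345) = 110999298/20318069 ≈ 5.4631)
C + X = 35020 + 110999298/20318069 = 711649775678/20318069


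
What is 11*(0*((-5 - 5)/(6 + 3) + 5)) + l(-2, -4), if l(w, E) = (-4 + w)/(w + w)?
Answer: 3/2 ≈ 1.5000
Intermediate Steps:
l(w, E) = (-4 + w)/(2*w) (l(w, E) = (-4 + w)/((2*w)) = (-4 + w)*(1/(2*w)) = (-4 + w)/(2*w))
11*(0*((-5 - 5)/(6 + 3) + 5)) + l(-2, -4) = 11*(0*((-5 - 5)/(6 + 3) + 5)) + (½)*(-4 - 2)/(-2) = 11*(0*(-10/9 + 5)) + (½)*(-½)*(-6) = 11*(0*(-10*⅑ + 5)) + 3/2 = 11*(0*(-10/9 + 5)) + 3/2 = 11*(0*(35/9)) + 3/2 = 11*0 + 3/2 = 0 + 3/2 = 3/2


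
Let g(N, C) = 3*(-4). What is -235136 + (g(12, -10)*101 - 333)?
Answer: -236681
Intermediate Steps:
g(N, C) = -12
-235136 + (g(12, -10)*101 - 333) = -235136 + (-12*101 - 333) = -235136 + (-1212 - 333) = -235136 - 1545 = -236681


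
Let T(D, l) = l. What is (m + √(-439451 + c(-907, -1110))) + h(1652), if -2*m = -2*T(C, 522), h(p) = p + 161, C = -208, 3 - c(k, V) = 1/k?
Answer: 2335 + 29*I*√429859045/907 ≈ 2335.0 + 662.91*I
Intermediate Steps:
c(k, V) = 3 - 1/k
h(p) = 161 + p
m = 522 (m = -(-1)*522 = -½*(-1044) = 522)
(m + √(-439451 + c(-907, -1110))) + h(1652) = (522 + √(-439451 + (3 - 1/(-907)))) + (161 + 1652) = (522 + √(-439451 + (3 - 1*(-1/907)))) + 1813 = (522 + √(-439451 + (3 + 1/907))) + 1813 = (522 + √(-439451 + 2722/907)) + 1813 = (522 + √(-398579335/907)) + 1813 = (522 + 29*I*√429859045/907) + 1813 = 2335 + 29*I*√429859045/907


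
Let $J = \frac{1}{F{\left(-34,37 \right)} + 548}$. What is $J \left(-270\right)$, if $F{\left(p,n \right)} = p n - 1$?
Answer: $\frac{30}{79} \approx 0.37975$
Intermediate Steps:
$F{\left(p,n \right)} = -1 + n p$ ($F{\left(p,n \right)} = n p - 1 = -1 + n p$)
$J = - \frac{1}{711}$ ($J = \frac{1}{\left(-1 + 37 \left(-34\right)\right) + 548} = \frac{1}{\left(-1 - 1258\right) + 548} = \frac{1}{-1259 + 548} = \frac{1}{-711} = - \frac{1}{711} \approx -0.0014065$)
$J \left(-270\right) = \left(- \frac{1}{711}\right) \left(-270\right) = \frac{30}{79}$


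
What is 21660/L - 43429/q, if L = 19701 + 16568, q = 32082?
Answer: -880230281/1163582058 ≈ -0.75648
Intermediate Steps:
L = 36269
21660/L - 43429/q = 21660/36269 - 43429/32082 = -880230281/1163582058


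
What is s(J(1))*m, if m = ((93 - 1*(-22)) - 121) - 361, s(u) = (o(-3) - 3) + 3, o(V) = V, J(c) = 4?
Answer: 1101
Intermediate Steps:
s(u) = -3 (s(u) = (-3 - 3) + 3 = -6 + 3 = -3)
m = -367 (m = ((93 + 22) - 121) - 361 = (115 - 121) - 361 = -6 - 361 = -367)
s(J(1))*m = -3*(-367) = 1101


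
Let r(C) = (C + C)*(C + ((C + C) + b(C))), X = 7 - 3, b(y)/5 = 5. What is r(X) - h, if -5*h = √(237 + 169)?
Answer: 296 + √406/5 ≈ 300.03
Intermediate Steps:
b(y) = 25 (b(y) = 5*5 = 25)
X = 4
h = -√406/5 (h = -√(237 + 169)/5 = -√406/5 ≈ -4.0299)
r(C) = 2*C*(25 + 3*C) (r(C) = (C + C)*(C + ((C + C) + 25)) = (2*C)*(C + (2*C + 25)) = (2*C)*(C + (25 + 2*C)) = (2*C)*(25 + 3*C) = 2*C*(25 + 3*C))
r(X) - h = 2*4*(25 + 3*4) - (-1)*√406/5 = 2*4*(25 + 12) + √406/5 = 2*4*37 + √406/5 = 296 + √406/5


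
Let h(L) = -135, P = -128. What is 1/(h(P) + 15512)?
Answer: 1/15377 ≈ 6.5032e-5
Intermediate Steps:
1/(h(P) + 15512) = 1/(-135 + 15512) = 1/15377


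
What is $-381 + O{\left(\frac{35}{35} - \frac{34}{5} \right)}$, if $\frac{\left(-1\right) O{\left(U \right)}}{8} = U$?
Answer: $- \frac{1673}{5} \approx -334.6$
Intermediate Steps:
$O{\left(U \right)} = - 8 U$
$-381 + O{\left(\frac{35}{35} - \frac{34}{5} \right)} = -381 - 8 \left(\frac{35}{35} - \frac{34}{5}\right) = -381 - 8 \left(35 \cdot \frac{1}{35} - \frac{34}{5}\right) = -381 - 8 \left(1 - \frac{34}{5}\right) = -381 - - \frac{232}{5} = -381 + \frac{232}{5} = - \frac{1673}{5}$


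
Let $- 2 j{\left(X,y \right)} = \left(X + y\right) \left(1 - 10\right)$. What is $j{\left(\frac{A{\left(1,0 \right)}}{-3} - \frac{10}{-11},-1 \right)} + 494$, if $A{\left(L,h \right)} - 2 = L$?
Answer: $\frac{5380}{11} \approx 489.09$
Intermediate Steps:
$A{\left(L,h \right)} = 2 + L$
$j{\left(X,y \right)} = \frac{9 X}{2} + \frac{9 y}{2}$ ($j{\left(X,y \right)} = - \frac{\left(X + y\right) \left(1 - 10\right)}{2} = - \frac{\left(X + y\right) \left(-9\right)}{2} = - \frac{- 9 X - 9 y}{2} = \frac{9 X}{2} + \frac{9 y}{2}$)
$j{\left(\frac{A{\left(1,0 \right)}}{-3} - \frac{10}{-11},-1 \right)} + 494 = \left(\frac{9 \left(\frac{2 + 1}{-3} - \frac{10}{-11}\right)}{2} + \frac{9}{2} \left(-1\right)\right) + 494 = \left(\frac{9 \left(3 \left(- \frac{1}{3}\right) - - \frac{10}{11}\right)}{2} - \frac{9}{2}\right) + 494 = \left(\frac{9 \left(-1 + \frac{10}{11}\right)}{2} - \frac{9}{2}\right) + 494 = \left(\frac{9}{2} \left(- \frac{1}{11}\right) - \frac{9}{2}\right) + 494 = \left(- \frac{9}{22} - \frac{9}{2}\right) + 494 = - \frac{54}{11} + 494 = \frac{5380}{11}$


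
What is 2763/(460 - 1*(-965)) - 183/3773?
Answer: 3388008/1792175 ≈ 1.8904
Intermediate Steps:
2763/(460 - 1*(-965)) - 183/3773 = 2763/(460 + 965) - 183*1/3773 = 2763/1425 - 183/3773 = 2763*(1/1425) - 183/3773 = 921/475 - 183/3773 = 3388008/1792175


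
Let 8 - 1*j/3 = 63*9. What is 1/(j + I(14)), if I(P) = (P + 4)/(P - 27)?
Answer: -13/21819 ≈ -0.00059581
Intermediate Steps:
I(P) = (4 + P)/(-27 + P)
j = -1677 (j = 24 - 189*9 = 24 - 3*567 = 24 - 1701 = -1677)
1/(j + I(14)) = 1/(-1677 + (4 + 14)/(-27 + 14)) = 1/(-1677 + 18/(-13)) = 1/(-1677 - 1/13*18) = 1/(-1677 - 18/13) = 1/(-21819/13) = -13/21819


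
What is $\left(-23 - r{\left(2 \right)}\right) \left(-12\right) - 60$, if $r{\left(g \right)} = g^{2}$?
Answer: $264$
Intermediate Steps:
$\left(-23 - r{\left(2 \right)}\right) \left(-12\right) - 60 = \left(-23 - 2^{2}\right) \left(-12\right) - 60 = \left(-23 - 4\right) \left(-12\right) - 60 = \left(-27\right) \left(-12\right) - 60 = 324 - 60 = 264$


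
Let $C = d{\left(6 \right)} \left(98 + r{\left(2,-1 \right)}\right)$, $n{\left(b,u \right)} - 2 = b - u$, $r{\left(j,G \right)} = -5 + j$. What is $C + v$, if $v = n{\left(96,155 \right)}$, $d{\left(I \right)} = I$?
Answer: $513$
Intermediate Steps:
$n{\left(b,u \right)} = 2 + b - u$ ($n{\left(b,u \right)} = 2 + \left(b - u\right) = 2 + b - u$)
$C = 570$ ($C = 6 \left(98 + \left(-5 + 2\right)\right) = 6 \left(98 - 3\right) = 6 \cdot 95 = 570$)
$v = -57$ ($v = 2 + 96 - 155 = -57$)
$C + v = 570 - 57 = 513$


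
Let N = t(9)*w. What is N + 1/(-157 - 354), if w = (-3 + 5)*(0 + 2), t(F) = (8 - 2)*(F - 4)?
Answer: 61319/511 ≈ 120.00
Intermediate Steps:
t(F) = -24 + 6*F (t(F) = 6*(-4 + F) = -24 + 6*F)
w = 4 (w = 2*2 = 4)
N = 120 (N = (-24 + 6*9)*4 = (-24 + 54)*4 = 30*4 = 120)
N + 1/(-157 - 354) = 120 + 1/(-157 - 354) = 120 + 1/(-511) = 120 - 1/511 = 61319/511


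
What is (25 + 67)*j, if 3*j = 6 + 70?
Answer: 6992/3 ≈ 2330.7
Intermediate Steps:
j = 76/3 (j = (6 + 70)/3 = (⅓)*76 = 76/3 ≈ 25.333)
(25 + 67)*j = (25 + 67)*(76/3) = 92*(76/3) = 6992/3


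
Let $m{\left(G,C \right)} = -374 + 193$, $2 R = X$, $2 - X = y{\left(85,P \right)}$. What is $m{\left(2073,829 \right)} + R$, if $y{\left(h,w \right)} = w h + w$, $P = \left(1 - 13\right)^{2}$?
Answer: $-6372$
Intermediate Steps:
$P = 144$ ($P = \left(-12\right)^{2} = 144$)
$y{\left(h,w \right)} = w + h w$ ($y{\left(h,w \right)} = h w + w = w + h w$)
$X = -12382$ ($X = 2 - 144 \left(1 + 85\right) = 2 - 144 \cdot 86 = 2 - 12384 = -12382$)
$R = -6191$ ($R = \frac{1}{2} \left(-12382\right) = -6191$)
$m{\left(G,C \right)} = -181$
$m{\left(2073,829 \right)} + R = -181 - 6191 = -6372$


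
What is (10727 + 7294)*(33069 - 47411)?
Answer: -258457182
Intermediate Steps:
(10727 + 7294)*(33069 - 47411) = 18021*(-14342) = -258457182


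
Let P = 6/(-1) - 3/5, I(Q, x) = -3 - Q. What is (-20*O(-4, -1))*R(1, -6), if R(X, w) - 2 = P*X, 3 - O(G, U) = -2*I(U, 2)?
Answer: -92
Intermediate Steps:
O(G, U) = -3 - 2*U (O(G, U) = 3 - (-2)*(-3 - U) = 3 - (6 + 2*U) = 3 + (-6 - 2*U) = -3 - 2*U)
P = -33/5 (P = 6*(-1) - 3*⅕ = -6 - ⅗ = -33/5 ≈ -6.6000)
R(X, w) = 2 - 33*X/5
(-20*O(-4, -1))*R(1, -6) = (-20*(-3 - 2*(-1)))*(2 - 33/5*1) = (-20*(-3 + 2))*(2 - 33/5) = -20*(-1)*(-23/5) = 20*(-23/5) = -92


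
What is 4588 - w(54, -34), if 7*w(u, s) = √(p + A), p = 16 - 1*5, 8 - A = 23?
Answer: 4588 - 2*I/7 ≈ 4588.0 - 0.28571*I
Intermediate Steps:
A = -15 (A = 8 - 1*23 = 8 - 23 = -15)
p = 11 (p = 16 - 5 = 11)
w(u, s) = 2*I/7 (w(u, s) = √(11 - 15)/7 = √(-4)/7 = (2*I)/7 = 2*I/7)
4588 - w(54, -34) = 4588 - 2*I/7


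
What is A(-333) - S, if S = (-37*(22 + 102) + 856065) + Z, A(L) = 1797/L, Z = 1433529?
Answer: -253636265/111 ≈ -2.2850e+6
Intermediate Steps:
S = 2285006 (S = (-37*(22 + 102) + 856065) + 1433529 = (-37*124 + 856065) + 1433529 = (-4588 + 856065) + 1433529 = 851477 + 1433529 = 2285006)
A(-333) - S = 1797/(-333) - 1*2285006 = 1797*(-1/333) - 2285006 = -599/111 - 2285006 = -253636265/111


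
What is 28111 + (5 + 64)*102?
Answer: 35149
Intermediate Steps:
28111 + (5 + 64)*102 = 28111 + 69*102 = 28111 + 7038 = 35149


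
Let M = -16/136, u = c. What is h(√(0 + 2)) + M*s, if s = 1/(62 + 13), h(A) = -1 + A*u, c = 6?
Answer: -1277/1275 + 6*√2 ≈ 7.4837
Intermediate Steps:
u = 6
h(A) = -1 + 6*A (h(A) = -1 + A*6 = -1 + 6*A)
s = 1/75 ≈ 0.013333
M = -2/17 (M = -16*1/136 = -2/17 ≈ -0.11765)
h(√(0 + 2)) + M*s = (-1 + 6*√(0 + 2)) - 2/17*1/75 = (-1 + 6*√2) - 2/1275 = -1277/1275 + 6*√2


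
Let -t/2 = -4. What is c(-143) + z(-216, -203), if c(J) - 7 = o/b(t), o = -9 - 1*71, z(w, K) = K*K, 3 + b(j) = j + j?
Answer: 535728/13 ≈ 41210.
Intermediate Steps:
t = 8 (t = -2*(-4) = 8)
b(j) = -3 + 2*j (b(j) = -3 + (j + j) = -3 + 2*j)
z(w, K) = K**2
o = -80 (o = -9 - 71 = -80)
c(J) = 11/13 (c(J) = 7 - 80/(-3 + 2*8) = 7 - 80/(-3 + 16) = 7 - 80/13 = 11/13)
c(-143) + z(-216, -203) = 11/13 + (-203)**2 = 11/13 + 41209 = 535728/13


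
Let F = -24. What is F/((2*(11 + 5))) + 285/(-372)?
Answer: -47/31 ≈ -1.5161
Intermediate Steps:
F/((2*(11 + 5))) + 285/(-372) = -24*1/(2*(11 + 5)) + 285/(-372) = -24/(2*16) + 285*(-1/372) = -24/32 - 95/124 = -24*1/32 - 95/124 = -¾ - 95/124 = -47/31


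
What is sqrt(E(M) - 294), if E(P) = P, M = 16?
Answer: I*sqrt(278) ≈ 16.673*I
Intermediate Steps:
sqrt(E(M) - 294) = sqrt(16 - 294) = sqrt(-278) = I*sqrt(278)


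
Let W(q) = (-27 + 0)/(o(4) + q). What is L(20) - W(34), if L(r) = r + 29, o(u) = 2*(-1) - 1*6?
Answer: 1301/26 ≈ 50.038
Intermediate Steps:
o(u) = -8 (o(u) = -2 - 6 = -8)
L(r) = 29 + r
W(q) = -27/(-8 + q) (W(q) = (-27 + 0)/(-8 + q) = -27/(-8 + q))
L(20) - W(34) = (29 + 20) - (-27)/(-8 + 34) = 49 - (-27)/26 = 49 - 1*(-27/26) = 49 + 27/26 = 1301/26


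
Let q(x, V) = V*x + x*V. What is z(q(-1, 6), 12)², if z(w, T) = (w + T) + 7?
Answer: 49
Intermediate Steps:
q(x, V) = 2*V*x (q(x, V) = V*x + V*x = 2*V*x)
z(w, T) = 7 + T + w (z(w, T) = (T + w) + 7 = 7 + T + w)
z(q(-1, 6), 12)² = (7 + 12 + 2*6*(-1))² = (7 + 12 - 12)² = 7² = 49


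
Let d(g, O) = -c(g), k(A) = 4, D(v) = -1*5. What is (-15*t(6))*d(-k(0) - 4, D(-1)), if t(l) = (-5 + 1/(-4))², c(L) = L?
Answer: -6615/2 ≈ -3307.5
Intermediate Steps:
D(v) = -5
t(l) = 441/16 (t(l) = (-5 - ¼)² = (-21/4)² = 441/16)
d(g, O) = -g
(-15*t(6))*d(-k(0) - 4, D(-1)) = (-15*441/16)*(-(-1*4 - 4)) = -(-6615)*(-4 - 4)/16 = -(-6615)*(-8)/16 = -6615/16*8 = -6615/2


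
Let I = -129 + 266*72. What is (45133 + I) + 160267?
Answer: 224423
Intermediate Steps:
I = 19023 (I = -129 + 19152 = 19023)
(45133 + I) + 160267 = (45133 + 19023) + 160267 = 64156 + 160267 = 224423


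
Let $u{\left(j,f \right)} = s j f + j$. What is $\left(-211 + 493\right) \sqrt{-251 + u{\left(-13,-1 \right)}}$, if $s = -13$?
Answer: $282 i \sqrt{433} \approx 5868.0 i$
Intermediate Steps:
$u{\left(j,f \right)} = j - 13 f j$ ($u{\left(j,f \right)} = - 13 j f + j = - 13 f j + j = j - 13 f j$)
$\left(-211 + 493\right) \sqrt{-251 + u{\left(-13,-1 \right)}} = \left(-211 + 493\right) \sqrt{-251 - 13 \left(1 - -13\right)} = 282 \sqrt{-251 - 13 \left(1 + 13\right)} = 282 \sqrt{-251 - 182} = 282 \sqrt{-433} = 282 i \sqrt{433}$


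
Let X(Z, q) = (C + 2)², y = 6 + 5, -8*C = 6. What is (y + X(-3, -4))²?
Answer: 40401/256 ≈ 157.82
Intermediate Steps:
C = -¾ (C = -⅛*6 = -¾ ≈ -0.75000)
y = 11
X(Z, q) = 25/16 (X(Z, q) = (-¾ + 2)² = (5/4)² = 25/16)
(y + X(-3, -4))² = (11 + 25/16)² = (201/16)² = 40401/256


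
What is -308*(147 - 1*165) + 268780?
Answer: 274324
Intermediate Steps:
-308*(147 - 1*165) + 268780 = -308*(147 - 165) + 268780 = -308*(-18) + 268780 = 5544 + 268780 = 274324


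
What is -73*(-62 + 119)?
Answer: -4161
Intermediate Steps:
-73*(-62 + 119) = -73*57 = -4161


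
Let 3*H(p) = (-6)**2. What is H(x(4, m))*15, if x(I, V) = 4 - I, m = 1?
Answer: 180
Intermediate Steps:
H(p) = 12 (H(p) = (1/3)*(-6)**2 = (1/3)*36 = 12)
H(x(4, m))*15 = 12*15 = 180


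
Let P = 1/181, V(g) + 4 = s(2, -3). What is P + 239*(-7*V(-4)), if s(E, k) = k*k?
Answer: -1514064/181 ≈ -8365.0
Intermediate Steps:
s(E, k) = k²
V(g) = 5 (V(g) = -4 + (-3)² = -4 + 9 = 5)
P = 1/181 ≈ 0.0055249
P + 239*(-7*V(-4)) = 1/181 + 239*(-7*5) = 1/181 + 239*(-35) = 1/181 - 8365 = -1514064/181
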